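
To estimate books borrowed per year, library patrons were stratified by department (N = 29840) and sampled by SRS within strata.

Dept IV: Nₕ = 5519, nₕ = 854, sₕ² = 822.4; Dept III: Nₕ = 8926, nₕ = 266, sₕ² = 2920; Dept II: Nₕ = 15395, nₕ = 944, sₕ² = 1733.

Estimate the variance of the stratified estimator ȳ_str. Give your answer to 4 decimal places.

1.4395

Var(ȳ_str) = Σₕ Wₕ²(1 − fₕ)sₕ²/nₕ with Wₕ = Nₕ/N, N = 29840.
Dept IV: Wₕ = 0.18495308; term = 0.18495308²·(1 − 0.15473818)·822.4/854 = 0.027844514.
Dept III: Wₕ = 0.29912869; term = 0.29912869²·(1 − 0.02980058)·2920/266 = 0.95296807.
Dept II: Wₕ = 0.51591823; term = 0.51591823²·(1 − 0.06131861)·1733/944 = 0.45867654.
Sum = 1.4394891.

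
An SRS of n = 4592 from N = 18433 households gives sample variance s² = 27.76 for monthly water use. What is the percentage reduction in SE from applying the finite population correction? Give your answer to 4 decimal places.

13.3466

f = n/N = 4592/18433 = 0.24911843.
SE_no-fpc = √(s²/n) = 0.077751503; SE_fpc = √((1−f)s²/n) = 0.067374338.
Ratio = √(1−f) = 0.86653423. Reduction = 100·(1 − 0.86653423) = 13.3466%.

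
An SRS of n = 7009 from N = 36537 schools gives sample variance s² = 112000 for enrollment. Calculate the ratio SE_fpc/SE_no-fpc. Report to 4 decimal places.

f = n/N = 7009/36537 = 0.19183294.
SE_no-fpc = √(s²/n) = 3.997431; SE_fpc = √((1−f)s²/n) = 3.5936151.
Ratio = √(1−f) = 0.89898113.

0.8990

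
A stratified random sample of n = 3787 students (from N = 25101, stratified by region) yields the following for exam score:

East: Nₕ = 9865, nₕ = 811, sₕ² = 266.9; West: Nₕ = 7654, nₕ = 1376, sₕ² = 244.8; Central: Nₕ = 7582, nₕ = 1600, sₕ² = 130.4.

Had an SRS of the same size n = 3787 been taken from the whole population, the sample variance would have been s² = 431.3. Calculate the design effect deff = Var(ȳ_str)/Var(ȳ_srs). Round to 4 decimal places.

0.6834

Var(ȳ_str) = Σ Wₕ²(1−fₕ)sₕ²/nₕ with Wₕ = Nₕ/25101:
  East: (9865/25101)²·(1−811/9865)·266.9/811 = 0.046653395
  West: (7654/25101)²·(1−1376/7654)·244.8/1376 = 0.013568152
  Central: (7582/25101)²·(1−1600/7582)·130.4/1600 = 0.0058668603
  → Var(ȳ_str) = 0.066088407.
Var(ȳ_srs) = (1 − 3787/25101)·431.3/3787 = 0.09670704.
deff = 0.066088407 / 0.09670704 = 0.6834.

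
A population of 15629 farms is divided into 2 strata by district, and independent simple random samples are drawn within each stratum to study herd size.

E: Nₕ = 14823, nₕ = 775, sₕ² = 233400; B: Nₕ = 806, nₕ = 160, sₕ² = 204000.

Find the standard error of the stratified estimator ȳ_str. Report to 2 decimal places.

16.11

Var(ȳ_str) = Σₕ Wₕ²(1 − fₕ)sₕ²/nₕ with Wₕ = Nₕ/N, N = 15629.
E: Wₕ = 0.94842920; term = 0.94842920²·(1 − 0.05228361)·233400/775 = 256.73636.
B: Wₕ = 0.05157080; term = 0.05157080²·(1 − 0.19851117)·204000/160 = 2.7177867.
Sum = 259.45415.
SE = √(259.45415) = 16.11.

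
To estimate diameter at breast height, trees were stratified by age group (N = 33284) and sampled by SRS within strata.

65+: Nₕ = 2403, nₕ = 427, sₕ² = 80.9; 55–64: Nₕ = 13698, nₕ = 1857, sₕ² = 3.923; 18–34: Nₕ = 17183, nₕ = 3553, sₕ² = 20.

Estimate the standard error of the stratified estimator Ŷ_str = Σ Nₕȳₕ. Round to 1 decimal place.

Var(Ŷ_str) = Σₕ Nₕ²(1 − fₕ)sₕ²/nₕ.
65+: 2403²·(1 − 427/2403)·80.9/427 = 899624.67.
55–64: 13698²·(1 − 1857/13698)·3.923/1857 = 342650.96.
18–34: 17183²·(1 − 3553/17183)·20/3553 = 1.3183467 × 10^6.
Sum = 2.5606223 × 10^6.
SE = √(2.5606223 × 10^6) = 1600.2.

1600.2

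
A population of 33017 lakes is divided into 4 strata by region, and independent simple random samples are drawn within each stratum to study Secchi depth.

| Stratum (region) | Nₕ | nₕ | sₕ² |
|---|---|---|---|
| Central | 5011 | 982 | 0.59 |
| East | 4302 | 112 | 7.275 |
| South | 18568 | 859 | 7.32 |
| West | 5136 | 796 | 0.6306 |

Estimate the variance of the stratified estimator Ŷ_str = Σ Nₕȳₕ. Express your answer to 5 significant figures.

Var(Ŷ_str) = Σₕ Nₕ²(1 − fₕ)sₕ²/nₕ.
Central: 5011²·(1 − 982/5011)·0.59/982 = 12130.039.
East: 4302²·(1 − 112/4302)·7.275/112 = 1.170845 × 10^6.
South: 18568²·(1 − 859/18568)·7.32/859 = 2.8020578 × 10^6.
West: 5136²·(1 − 796/5136)·0.6306/796 = 17658.575.
Sum = 4.0026914 × 10^6.

4.0027 × 10^6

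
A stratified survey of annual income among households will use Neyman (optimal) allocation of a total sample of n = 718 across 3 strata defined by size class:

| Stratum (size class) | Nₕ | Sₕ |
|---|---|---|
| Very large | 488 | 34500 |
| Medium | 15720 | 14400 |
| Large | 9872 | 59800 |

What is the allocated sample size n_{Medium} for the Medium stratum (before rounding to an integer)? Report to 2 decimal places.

Neyman allocation: nₕ = n·NₕSₕ / Σⱼ NⱼSⱼ.
Σ NⱼSⱼ = 488·34500 + 15720·14400 + 9872·59800 = 8.335496 × 10^8.
n_{Medium} = 718·15720·14400 / (8.335496 × 10^8) = 194.99.

194.99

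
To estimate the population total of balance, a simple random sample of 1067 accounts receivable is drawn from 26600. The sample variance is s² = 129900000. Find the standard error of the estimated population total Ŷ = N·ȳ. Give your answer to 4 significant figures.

Var(Ŷ) = N²·Var(ȳ) = N²·(1 − n/N)·s²/n.
f = 1067/26600 = 0.04011278; Var(ȳ) = 0.95988722·129900000/1067 = 116859.75.
Var(Ŷ) = 26600² · 116859.75 = 8.2685285 × 10^13.
SE(Ŷ) = √(8.2685285 × 10^13) = 9.093 × 10^6.

9.093 × 10^6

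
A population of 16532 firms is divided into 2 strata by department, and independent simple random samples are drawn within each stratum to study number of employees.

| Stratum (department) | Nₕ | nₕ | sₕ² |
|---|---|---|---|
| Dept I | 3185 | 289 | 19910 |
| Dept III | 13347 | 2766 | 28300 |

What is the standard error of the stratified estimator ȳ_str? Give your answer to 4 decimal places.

2.7590

Var(ȳ_str) = Σₕ Wₕ²(1 − fₕ)sₕ²/nₕ with Wₕ = Nₕ/N, N = 16532.
Dept I: Wₕ = 0.19265667; term = 0.19265667²·(1 − 0.09073783)·19910/289 = 2.325041.
Dept III: Wₕ = 0.80734333; term = 0.80734333²·(1 − 0.20723758)·28300/2766 = 5.2868117.
Sum = 7.6118527.
SE = √(7.6118527) = 2.7590.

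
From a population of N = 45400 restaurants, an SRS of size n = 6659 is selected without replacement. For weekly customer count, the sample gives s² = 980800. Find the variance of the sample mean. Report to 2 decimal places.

125.69

Under SRS without replacement, Var(ȳ) = (1 − f)·s²/n with f = n/N = 6659/45400 = 0.14667401.
Var(ȳ) = (1 − 0.14667401)·980800/6659 = 0.85332599·147.28938 = 125.68586.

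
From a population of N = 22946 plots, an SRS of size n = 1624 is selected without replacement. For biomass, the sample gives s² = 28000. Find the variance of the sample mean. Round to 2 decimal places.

16.02

Under SRS without replacement, Var(ȳ) = (1 − f)·s²/n with f = n/N = 1624/22946 = 0.07077486.
Var(ȳ) = (1 − 0.07077486)·28000/1624 = 0.92922514·17.241379 = 16.021123.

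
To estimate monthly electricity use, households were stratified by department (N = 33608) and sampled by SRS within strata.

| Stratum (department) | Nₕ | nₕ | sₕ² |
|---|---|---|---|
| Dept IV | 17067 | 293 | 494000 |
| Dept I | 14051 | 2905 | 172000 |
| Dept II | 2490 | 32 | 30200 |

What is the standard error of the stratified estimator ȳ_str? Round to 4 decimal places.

20.9919

Var(ȳ_str) = Σₕ Wₕ²(1 − fₕ)sₕ²/nₕ with Wₕ = Nₕ/N, N = 33608.
Dept IV: Wₕ = 0.50782552; term = 0.50782552²·(1 − 0.01716763)·494000/293 = 427.33436.
Dept I: Wₕ = 0.41808498; term = 0.41808498²·(1 − 0.20674685)·172000/2905 = 8.2096236.
Dept II: Wₕ = 0.07408950; term = 0.07408950²·(1 − 0.01285141)·30200/32 = 5.1139073.
Sum = 440.65789.
SE = √(440.65789) = 20.9919.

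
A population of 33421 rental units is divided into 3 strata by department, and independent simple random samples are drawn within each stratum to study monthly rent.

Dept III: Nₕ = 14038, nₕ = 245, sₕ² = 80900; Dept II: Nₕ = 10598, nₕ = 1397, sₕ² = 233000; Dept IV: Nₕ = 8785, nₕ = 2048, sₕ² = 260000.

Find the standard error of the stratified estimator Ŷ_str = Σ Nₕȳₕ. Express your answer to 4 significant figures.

Var(Ŷ_str) = Σₕ Nₕ²(1 − fₕ)sₕ²/nₕ.
Dept III: 14038²·(1 − 245/14038)·80900/245 = 6.393614 × 10^10.
Dept II: 10598²·(1 − 1397/10598)·233000/1397 = 1.6263667 × 10^10.
Dept IV: 8785²·(1 − 2048/8785)·260000/2048 = 7.5136629 × 10^9.
Sum = 8.771347 × 10^10.
SE = √(8.771347 × 10^10) = 296200.

296200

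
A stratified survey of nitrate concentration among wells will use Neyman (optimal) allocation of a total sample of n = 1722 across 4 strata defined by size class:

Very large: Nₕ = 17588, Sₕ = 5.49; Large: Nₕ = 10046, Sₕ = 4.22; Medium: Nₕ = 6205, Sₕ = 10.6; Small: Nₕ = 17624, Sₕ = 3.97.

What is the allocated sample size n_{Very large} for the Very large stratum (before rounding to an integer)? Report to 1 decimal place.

605.3

Neyman allocation: nₕ = n·NₕSₕ / Σⱼ NⱼSⱼ.
Σ NⱼSⱼ = 17588·5.49 + 10046·4.22 + 6205·10.6 + 17624·3.97 = 274692.52.
n_{Very large} = 1722·17588·5.49 / 274692.52 = 605.3.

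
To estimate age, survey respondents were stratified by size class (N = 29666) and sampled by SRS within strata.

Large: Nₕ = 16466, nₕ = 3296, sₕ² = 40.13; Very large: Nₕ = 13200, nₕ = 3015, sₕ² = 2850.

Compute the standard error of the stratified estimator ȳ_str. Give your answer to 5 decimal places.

0.38393

Var(ȳ_str) = Σₕ Wₕ²(1 − fₕ)sₕ²/nₕ with Wₕ = Nₕ/N, N = 29666.
Large: Wₕ = 0.55504618; term = 0.55504618²·(1 − 0.20017005)·40.13/3296 = 0.0030001147.
Very large: Wₕ = 0.44495382; term = 0.44495382²·(1 − 0.22840909)·2850/3015 = 0.14440244.
Sum = 0.14740255.
SE = √(0.14740255) = 0.38393.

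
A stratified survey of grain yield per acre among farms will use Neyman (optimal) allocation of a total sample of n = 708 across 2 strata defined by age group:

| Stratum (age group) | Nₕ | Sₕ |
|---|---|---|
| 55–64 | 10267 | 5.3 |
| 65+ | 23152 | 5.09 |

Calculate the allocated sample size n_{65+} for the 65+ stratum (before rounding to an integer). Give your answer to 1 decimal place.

Neyman allocation: nₕ = n·NₕSₕ / Σⱼ NⱼSⱼ.
Σ NⱼSⱼ = 10267·5.3 + 23152·5.09 = 172258.78.
n_{65+} = 708·23152·5.09 / 172258.78 = 484.3.

484.3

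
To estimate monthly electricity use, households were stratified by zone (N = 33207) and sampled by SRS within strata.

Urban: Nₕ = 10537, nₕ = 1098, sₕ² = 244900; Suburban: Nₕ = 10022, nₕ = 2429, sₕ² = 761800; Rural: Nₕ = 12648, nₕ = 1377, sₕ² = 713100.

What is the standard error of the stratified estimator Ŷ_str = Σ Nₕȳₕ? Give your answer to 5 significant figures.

Var(Ŷ_str) = Σₕ Nₕ²(1 − fₕ)sₕ²/nₕ.
Urban: 10537²·(1 − 1098/10537)·244900/1098 = 2.2183466 × 10^10.
Suburban: 10022²·(1 − 2429/10022)·761800/2429 = 2.3866089 × 10^10.
Rural: 12648²·(1 − 1377/12648)·713100/1377 = 7.3824549 × 10^10.
Sum = 1.198741 × 10^11.
SE = √(1.198741 × 10^11) = 346230.

346230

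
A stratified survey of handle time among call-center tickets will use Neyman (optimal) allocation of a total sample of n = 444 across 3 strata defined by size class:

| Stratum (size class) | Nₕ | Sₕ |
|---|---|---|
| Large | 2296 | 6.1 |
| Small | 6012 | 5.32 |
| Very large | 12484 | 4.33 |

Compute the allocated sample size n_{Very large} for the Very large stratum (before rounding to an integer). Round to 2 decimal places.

Neyman allocation: nₕ = n·NₕSₕ / Σⱼ NⱼSⱼ.
Σ NⱼSⱼ = 2296·6.1 + 6012·5.32 + 12484·4.33 = 100045.16.
n_{Very large} = 444·12484·4.33 / 100045.16 = 239.90.

239.90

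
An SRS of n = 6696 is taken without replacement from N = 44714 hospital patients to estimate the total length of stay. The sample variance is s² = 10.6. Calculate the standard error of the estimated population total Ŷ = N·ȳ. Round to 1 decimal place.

1640.4

Var(Ŷ) = N²·Var(ȳ) = N²·(1 − n/N)·s²/n.
f = 6696/44714 = 0.14975176; Var(ȳ) = 0.85024824·10.6/6696 = 0.0013459724.
Var(Ŷ) = 44714² · 0.0013459724 = 2.6910589 × 10^6.
SE(Ŷ) = √(2.6910589 × 10^6) = 1640.4.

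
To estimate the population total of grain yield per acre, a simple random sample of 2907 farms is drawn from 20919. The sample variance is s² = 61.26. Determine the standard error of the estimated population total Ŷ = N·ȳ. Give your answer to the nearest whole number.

Var(Ŷ) = N²·Var(ȳ) = N²·(1 − n/N)·s²/n.
f = 2907/20919 = 0.13896458; Var(ȳ) = 0.86103542·61.26/2907 = 0.018144833.
Var(Ŷ) = 20919² · 0.018144833 = 7.9402617 × 10^6.
SE(Ŷ) = √(7.9402617 × 10^6) = 2818.

2818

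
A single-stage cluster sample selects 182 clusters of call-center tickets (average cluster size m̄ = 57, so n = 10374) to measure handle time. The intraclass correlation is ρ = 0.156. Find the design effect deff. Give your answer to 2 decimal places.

deff = 1 + (57 − 1)·0.156 = 1 + 8.736 = 9.736.

9.74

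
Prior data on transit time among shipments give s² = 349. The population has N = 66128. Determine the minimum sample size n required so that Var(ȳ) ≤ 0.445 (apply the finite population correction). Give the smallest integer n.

776

Without fpc, n₀ = s²/D = 349/0.445 = 784.2697.
With fpc, (1 − n/N)·s²/n ≤ D requires n ≥ n₀/(1 + n₀/N) = 784.2697/(1 + 784.2697/66128) = 775.0774.
Rounding up, n = 776.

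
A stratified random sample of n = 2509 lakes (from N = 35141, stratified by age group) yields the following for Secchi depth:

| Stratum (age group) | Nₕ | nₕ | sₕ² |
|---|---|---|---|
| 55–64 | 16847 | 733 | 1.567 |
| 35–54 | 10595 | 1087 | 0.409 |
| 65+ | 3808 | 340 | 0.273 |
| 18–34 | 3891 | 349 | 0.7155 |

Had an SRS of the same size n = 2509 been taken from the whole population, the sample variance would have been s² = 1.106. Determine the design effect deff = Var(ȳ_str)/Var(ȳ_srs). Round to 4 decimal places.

Var(ȳ_str) = Σ Wₕ²(1−fₕ)sₕ²/nₕ with Wₕ = Nₕ/35141:
  55–64: (16847/35141)²·(1−733/16847)·1.567/733 = 4.6996198 × 10^-4
  35–54: (10595/35141)²·(1−1087/10595)·0.409/1087 = 3.0694154 × 10^-5
  65+: (3808/35141)²·(1−340/3808)·0.273/340 = 8.5868035 × 10^-6
  18–34: (3891/35141)²·(1−349/3891)·0.7155/349 = 2.2880513 × 10^-5
  → Var(ȳ_str) = 5.3212345 × 10^-4.
Var(ȳ_srs) = (1 − 2509/35141)·1.106/2509 = 4.0933987 × 10^-4.
deff = (5.3212345 × 10^-4) / (4.0933987 × 10^-4) = 1.3000.

1.3000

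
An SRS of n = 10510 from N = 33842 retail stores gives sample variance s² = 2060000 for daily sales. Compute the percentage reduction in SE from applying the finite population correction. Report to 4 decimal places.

16.9675

f = n/N = 10510/33842 = 0.31056084.
SE_no-fpc = √(s²/n) = 14.000136; SE_fpc = √((1−f)s²/n) = 11.624659.
Ratio = √(1−f) = 0.83032473. Reduction = 100·(1 − 0.83032473) = 16.9675%.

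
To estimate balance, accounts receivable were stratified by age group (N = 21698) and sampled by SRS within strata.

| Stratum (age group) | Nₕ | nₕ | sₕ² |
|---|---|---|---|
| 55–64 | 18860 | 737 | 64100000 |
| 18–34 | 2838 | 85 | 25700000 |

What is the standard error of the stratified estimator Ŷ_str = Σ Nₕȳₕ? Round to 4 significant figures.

Var(Ŷ_str) = Σₕ Nₕ²(1 − fₕ)sₕ²/nₕ.
55–64: 18860²·(1 − 737/18860)·64100000/737 = 2.9727769 × 10^13.
18–34: 2838²·(1 − 85/2838)·25700000/85 = 2.3622878 × 10^12.
Sum = 3.2090057 × 10^13.
SE = √(3.2090057 × 10^13) = 5.665 × 10^6.

5.665 × 10^6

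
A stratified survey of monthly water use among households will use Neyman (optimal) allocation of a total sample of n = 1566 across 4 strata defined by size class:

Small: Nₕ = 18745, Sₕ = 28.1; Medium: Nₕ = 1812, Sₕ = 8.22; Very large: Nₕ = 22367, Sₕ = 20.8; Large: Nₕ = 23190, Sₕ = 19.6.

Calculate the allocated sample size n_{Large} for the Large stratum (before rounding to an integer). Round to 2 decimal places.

487.06

Neyman allocation: nₕ = n·NₕSₕ / Σⱼ NⱼSⱼ.
Σ NⱼSⱼ = 18745·28.1 + 1812·8.22 + 22367·20.8 + 23190·19.6 = 1.4613867 × 10^6.
n_{Large} = 1566·23190·19.6 / (1.4613867 × 10^6) = 487.06.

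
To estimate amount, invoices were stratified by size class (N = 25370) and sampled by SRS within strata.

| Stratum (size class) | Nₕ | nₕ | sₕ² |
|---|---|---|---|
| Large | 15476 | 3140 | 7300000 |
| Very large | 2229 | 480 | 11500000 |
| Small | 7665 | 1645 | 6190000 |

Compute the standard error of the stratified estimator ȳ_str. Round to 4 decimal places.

Var(ȳ_str) = Σₕ Wₕ²(1 − fₕ)sₕ²/nₕ with Wₕ = Nₕ/N, N = 25370.
Large: Wₕ = 0.61001182; term = 0.61001182²·(1 − 0.20289480)·7300000/3140 = 689.58112.
Very large: Wₕ = 0.08785968; term = 0.08785968²·(1 − 0.21534320)·11500000/480 = 145.11608.
Small: Wₕ = 0.30212850; term = 0.30212850²·(1 − 0.21461187)·6190000/1645 = 269.76926.
Sum = 1104.4665.
SE = √(1104.4665) = 33.2335.

33.2335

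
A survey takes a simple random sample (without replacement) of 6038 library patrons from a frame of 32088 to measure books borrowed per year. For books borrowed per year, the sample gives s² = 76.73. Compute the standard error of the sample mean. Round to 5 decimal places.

0.10157

Under SRS without replacement, Var(ȳ) = (1 − f)·s²/n with f = n/N = 6038/32088 = 0.18817003.
Var(ȳ) = (1 − 0.18817003)·76.73/6038 = 0.81182997·0.01270785 = 0.010316614.
SE(ȳ) = √(0.010316614) = 0.10157.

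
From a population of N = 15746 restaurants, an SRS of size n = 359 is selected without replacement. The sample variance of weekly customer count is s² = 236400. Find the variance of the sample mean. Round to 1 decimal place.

Under SRS without replacement, Var(ȳ) = (1 − f)·s²/n with f = n/N = 359/15746 = 0.02279944.
Var(ȳ) = (1 − 0.02279944)·236400/359 = 0.97720056·658.49582 = 643.48249.

643.5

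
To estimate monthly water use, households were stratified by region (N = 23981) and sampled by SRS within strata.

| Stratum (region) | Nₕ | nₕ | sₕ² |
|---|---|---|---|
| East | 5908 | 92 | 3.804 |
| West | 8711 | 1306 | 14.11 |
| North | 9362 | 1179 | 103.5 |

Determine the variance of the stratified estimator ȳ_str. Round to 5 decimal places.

Var(ȳ_str) = Σₕ Wₕ²(1 − fₕ)sₕ²/nₕ with Wₕ = Nₕ/N, N = 23981.
East: Wₕ = 0.24636170; term = 0.24636170²·(1 − 0.01557211)·3.804/92 = 0.0024704894.
West: Wₕ = 0.36324590; term = 0.36324590²·(1 − 0.14992538)·14.11/1306 = 0.0012118318.
North: Wₕ = 0.39039239; term = 0.39039239²·(1 − 0.12593463)·103.5/1179 = 0.011694271.
Sum = 0.015376592.

0.01538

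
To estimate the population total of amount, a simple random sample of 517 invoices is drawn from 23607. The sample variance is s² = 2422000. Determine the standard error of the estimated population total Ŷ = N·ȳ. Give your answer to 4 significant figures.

1.598 × 10^6

Var(Ŷ) = N²·Var(ȳ) = N²·(1 − n/N)·s²/n.
f = 517/23607 = 0.02190028; Var(ȳ) = 0.97809972·2422000/517 = 4582.1228.
Var(Ŷ) = 23607² · 4582.1228 = 2.5535733 × 10^12.
SE(Ŷ) = √(2.5535733 × 10^12) = 1.598 × 10^6.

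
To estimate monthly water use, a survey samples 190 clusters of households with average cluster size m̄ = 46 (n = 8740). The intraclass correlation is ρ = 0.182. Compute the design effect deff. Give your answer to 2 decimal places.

9.19

deff = 1 + (46 − 1)·0.182 = 1 + 8.19 = 9.19.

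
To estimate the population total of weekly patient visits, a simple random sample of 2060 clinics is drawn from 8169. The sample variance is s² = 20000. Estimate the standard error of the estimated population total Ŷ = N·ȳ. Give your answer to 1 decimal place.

22011.6

Var(Ŷ) = N²·Var(ȳ) = N²·(1 − n/N)·s²/n.
f = 2060/8169 = 0.25217285; Var(ȳ) = 0.74782715·20000/2060 = 7.2604578.
Var(Ŷ) = 8169² · 7.2604578 = 4.8450894 × 10^8.
SE(Ŷ) = √(4.8450894 × 10^8) = 22011.6.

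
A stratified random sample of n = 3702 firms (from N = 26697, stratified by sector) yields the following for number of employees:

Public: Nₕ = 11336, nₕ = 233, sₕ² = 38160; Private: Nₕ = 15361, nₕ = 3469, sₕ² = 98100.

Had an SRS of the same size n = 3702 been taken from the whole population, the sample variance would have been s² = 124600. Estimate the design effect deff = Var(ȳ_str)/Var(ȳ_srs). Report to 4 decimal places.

Var(ȳ_str) = Σ Wₕ²(1−fₕ)sₕ²/nₕ with Wₕ = Nₕ/26697:
  Public: (11336/26697)²·(1−233/11336)·38160/233 = 28.921959
  Private: (15361/26697)²·(1−3469/15361)·98100/3469 = 7.2479331
  → Var(ȳ_str) = 36.169892.
Var(ȳ_srs) = (1 − 3702/26697)·124600/3702 = 28.990291.
deff = 36.169892 / 28.990291 = 1.2477.

1.2477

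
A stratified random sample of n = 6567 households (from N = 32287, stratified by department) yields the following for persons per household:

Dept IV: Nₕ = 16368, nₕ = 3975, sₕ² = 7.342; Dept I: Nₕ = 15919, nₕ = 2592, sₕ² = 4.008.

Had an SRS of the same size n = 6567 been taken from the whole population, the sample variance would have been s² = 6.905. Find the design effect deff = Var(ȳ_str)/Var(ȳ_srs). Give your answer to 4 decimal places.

0.8048

Var(ȳ_str) = Σ Wₕ²(1−fₕ)sₕ²/nₕ with Wₕ = Nₕ/32287:
  Dept IV: (16368/32287)²·(1−3975/16368)·7.342/3975 = 3.5941312 × 10^-4
  Dept I: (15919/32287)²·(1−2592/15919)·4.008/2592 = 3.1469186 × 10^-4
  → Var(ȳ_str) = 6.7410498 × 10^-4.
Var(ȳ_srs) = (1 − 6567/32287)·6.905/6567 = 8.376063 × 10^-4.
deff = (6.7410498 × 10^-4) / (8.376063 × 10^-4) = 0.8048.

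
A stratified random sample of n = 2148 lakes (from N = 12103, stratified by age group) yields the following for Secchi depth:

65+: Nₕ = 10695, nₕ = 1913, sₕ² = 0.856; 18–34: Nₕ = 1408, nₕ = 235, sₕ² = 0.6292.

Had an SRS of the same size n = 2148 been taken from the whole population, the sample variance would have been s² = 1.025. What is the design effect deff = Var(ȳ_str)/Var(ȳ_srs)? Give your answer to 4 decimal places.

Var(ȳ_str) = Σ Wₕ²(1−fₕ)sₕ²/nₕ with Wₕ = Nₕ/12103:
  65+: (10695/12103)²·(1−1913/10695)·0.856/1913 = 2.8691084 × 10^-4
  18–34: (1408/12103)²·(1−235/1408)·0.6292/235 = 3.0188077 × 10^-5
  → Var(ȳ_str) = 3.1709892 × 10^-4.
Var(ȳ_srs) = (1 − 2148/12103)·1.025/2148 = 3.9249834 × 10^-4.
deff = (3.1709892 × 10^-4) / (3.9249834 × 10^-4) = 0.8079.

0.8079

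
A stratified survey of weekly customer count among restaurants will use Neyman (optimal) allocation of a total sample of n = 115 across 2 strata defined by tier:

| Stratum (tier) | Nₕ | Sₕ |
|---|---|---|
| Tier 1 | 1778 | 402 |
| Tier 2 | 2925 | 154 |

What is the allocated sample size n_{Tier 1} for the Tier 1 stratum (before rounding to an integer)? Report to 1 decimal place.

70.5

Neyman allocation: nₕ = n·NₕSₕ / Σⱼ NⱼSⱼ.
Σ NⱼSⱼ = 1778·402 + 2925·154 = 1.165206 × 10^6.
n_{Tier 1} = 115·1778·402 / (1.165206 × 10^6) = 70.5.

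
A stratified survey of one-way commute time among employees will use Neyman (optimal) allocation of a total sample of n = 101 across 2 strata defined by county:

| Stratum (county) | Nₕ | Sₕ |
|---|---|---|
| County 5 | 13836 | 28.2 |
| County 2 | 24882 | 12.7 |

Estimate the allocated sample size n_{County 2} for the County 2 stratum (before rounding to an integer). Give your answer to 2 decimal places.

45.20

Neyman allocation: nₕ = n·NₕSₕ / Σⱼ NⱼSⱼ.
Σ NⱼSⱼ = 13836·28.2 + 24882·12.7 = 706176.6.
n_{County 2} = 101·24882·12.7 / 706176.6 = 45.20.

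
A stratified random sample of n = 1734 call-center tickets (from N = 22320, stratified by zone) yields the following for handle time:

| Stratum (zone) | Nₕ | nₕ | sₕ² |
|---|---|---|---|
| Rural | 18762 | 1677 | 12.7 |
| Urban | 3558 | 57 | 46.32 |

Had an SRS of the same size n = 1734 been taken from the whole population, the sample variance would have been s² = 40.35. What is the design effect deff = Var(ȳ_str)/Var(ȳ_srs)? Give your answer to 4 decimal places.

1.1738

Var(ȳ_str) = Σ Wₕ²(1−fₕ)sₕ²/nₕ with Wₕ = Nₕ/22320:
  Rural: (18762/22320)²·(1−1677/18762)·12.7/1677 = 0.0048727754
  Urban: (3558/22320)²·(1−57/3558)·46.32/57 = 0.020319049
  → Var(ȳ_str) = 0.025191824.
Var(ȳ_srs) = (1 − 1734/22320)·40.35/1734 = 0.0214621.
deff = 0.025191824 / 0.0214621 = 1.1738.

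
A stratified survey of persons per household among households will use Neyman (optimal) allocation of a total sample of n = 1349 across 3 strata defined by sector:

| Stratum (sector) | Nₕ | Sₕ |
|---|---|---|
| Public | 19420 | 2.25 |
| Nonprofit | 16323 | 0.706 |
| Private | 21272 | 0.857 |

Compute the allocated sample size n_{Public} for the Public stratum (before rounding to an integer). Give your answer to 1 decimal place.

Neyman allocation: nₕ = n·NₕSₕ / Σⱼ NⱼSⱼ.
Σ NⱼSⱼ = 19420·2.25 + 16323·0.706 + 21272·0.857 = 73449.142.
n_{Public} = 1349·19420·2.25 / 73449.142 = 802.5.

802.5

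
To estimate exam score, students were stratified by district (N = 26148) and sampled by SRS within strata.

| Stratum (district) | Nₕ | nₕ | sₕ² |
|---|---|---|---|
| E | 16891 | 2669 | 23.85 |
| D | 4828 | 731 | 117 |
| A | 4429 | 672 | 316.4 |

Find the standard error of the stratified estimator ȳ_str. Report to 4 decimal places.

Var(ȳ_str) = Σₕ Wₕ²(1 − fₕ)sₕ²/nₕ with Wₕ = Nₕ/N, N = 26148.
E: Wₕ = 0.64597675; term = 0.64597675²·(1 − 0.15801314)·23.85/2669 = 0.0031396331.
D: Wₕ = 0.18464127; term = 0.18464127²·(1 − 0.15140845)·117/731 = 0.0046304666.
A: Wₕ = 0.16938198; term = 0.16938198²·(1 − 0.15172725)·316.4/672 = 0.011458747.
Sum = 0.019228847.
SE = √(0.019228847) = 0.1387.

0.1387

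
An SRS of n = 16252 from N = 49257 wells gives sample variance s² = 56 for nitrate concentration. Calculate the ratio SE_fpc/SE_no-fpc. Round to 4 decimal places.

0.8186

f = n/N = 16252/49257 = 0.32994295.
SE_no-fpc = √(s²/n) = 0.058700339; SE_fpc = √((1−f)s²/n) = 0.048050343.
Ratio = √(1−f) = 0.81857012.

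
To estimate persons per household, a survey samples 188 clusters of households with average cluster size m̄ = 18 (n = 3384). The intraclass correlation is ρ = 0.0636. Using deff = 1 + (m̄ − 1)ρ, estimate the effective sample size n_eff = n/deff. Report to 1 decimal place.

1626.0

deff = 1 + (18 − 1)·0.0636 = 1 + 1.0812 = 2.0812.
n_eff = 3384 / 2.0812 = 1626.0.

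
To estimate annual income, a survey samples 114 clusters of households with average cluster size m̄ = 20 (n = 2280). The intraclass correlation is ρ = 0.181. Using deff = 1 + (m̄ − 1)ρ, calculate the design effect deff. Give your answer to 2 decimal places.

deff = 1 + (20 − 1)·0.181 = 1 + 3.439 = 4.439.

4.44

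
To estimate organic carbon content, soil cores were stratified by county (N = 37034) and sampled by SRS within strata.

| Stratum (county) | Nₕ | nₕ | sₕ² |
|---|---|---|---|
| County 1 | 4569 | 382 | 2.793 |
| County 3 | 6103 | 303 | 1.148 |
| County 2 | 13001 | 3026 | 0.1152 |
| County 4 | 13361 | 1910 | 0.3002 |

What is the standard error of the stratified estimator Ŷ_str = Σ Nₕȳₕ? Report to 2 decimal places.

550.43

Var(Ŷ_str) = Σₕ Nₕ²(1 − fₕ)sₕ²/nₕ.
County 1: 4569²·(1 − 382/4569)·2.793/382 = 139872.29.
County 3: 6103²·(1 − 303/6103)·1.148/303 = 134112.92.
County 2: 13001²·(1 − 3026/13001)·0.1152/3026 = 4937.1147.
County 4: 13361²·(1 − 1910/13361)·0.3002/1910 = 24046.933.
Sum = 302969.26.
SE = √(302969.26) = 550.43.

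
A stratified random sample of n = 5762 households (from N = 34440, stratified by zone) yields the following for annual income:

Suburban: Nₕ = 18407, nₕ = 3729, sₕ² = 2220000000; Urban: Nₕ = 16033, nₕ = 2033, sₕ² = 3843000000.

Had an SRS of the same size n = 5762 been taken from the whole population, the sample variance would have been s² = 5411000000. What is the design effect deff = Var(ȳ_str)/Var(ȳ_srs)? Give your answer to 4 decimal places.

0.6309

Var(ȳ_str) = Σ Wₕ²(1−fₕ)sₕ²/nₕ with Wₕ = Nₕ/34440:
  Suburban: (18407/34440)²·(1−3729/18407)·2220000000/3729 = 135607.65
  Urban: (16033/34440)²·(1−2033/16033)·3843000000/2033 = 357725.21
  → Var(ȳ_str) = 493332.86.
Var(ȳ_srs) = (1 − 5762/34440)·5411000000/5762 = 781969.83.
deff = 493332.86 / 781969.83 = 0.6309.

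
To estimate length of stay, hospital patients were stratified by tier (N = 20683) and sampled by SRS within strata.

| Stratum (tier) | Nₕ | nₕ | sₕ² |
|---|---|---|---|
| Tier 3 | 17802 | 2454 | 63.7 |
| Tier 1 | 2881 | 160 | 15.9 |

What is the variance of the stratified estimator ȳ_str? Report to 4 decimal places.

Var(ȳ_str) = Σₕ Wₕ²(1 − fₕ)sₕ²/nₕ with Wₕ = Nₕ/N, N = 20683.
Tier 3: Wₕ = 0.86070686; term = 0.86070686²·(1 − 0.13784968)·63.7/2454 = 0.016579003.
Tier 1: Wₕ = 0.13929314; term = 0.13929314²·(1 − 0.05553627)·15.9/160 = 0.00182105.
Sum = 0.018400053.

0.0184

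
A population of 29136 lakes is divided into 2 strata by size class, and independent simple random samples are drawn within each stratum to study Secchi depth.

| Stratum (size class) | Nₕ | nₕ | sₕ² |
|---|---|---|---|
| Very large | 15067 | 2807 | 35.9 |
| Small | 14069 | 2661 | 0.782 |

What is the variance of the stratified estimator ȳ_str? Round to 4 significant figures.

Var(ȳ_str) = Σₕ Wₕ²(1 − fₕ)sₕ²/nₕ with Wₕ = Nₕ/N, N = 29136.
Very large: Wₕ = 0.51712658; term = 0.51712658²·(1 − 0.18630119)·35.9/2807 = 0.0027829758.
Small: Wₕ = 0.48287342; term = 0.48287342²·(1 − 0.18913924)·0.782/2661 = 5.5561603 × 10^-5.
Sum = 0.0028385374.

0.002839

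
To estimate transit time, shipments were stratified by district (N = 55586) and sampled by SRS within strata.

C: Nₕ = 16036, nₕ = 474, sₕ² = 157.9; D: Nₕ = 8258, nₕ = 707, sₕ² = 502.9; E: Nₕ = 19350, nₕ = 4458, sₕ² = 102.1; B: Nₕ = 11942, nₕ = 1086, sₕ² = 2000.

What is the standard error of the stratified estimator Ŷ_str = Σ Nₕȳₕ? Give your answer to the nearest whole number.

Var(Ŷ_str) = Σₕ Nₕ²(1 − fₕ)sₕ²/nₕ.
C: 16036²·(1 − 474/16036)·157.9/474 = 8.3131429 × 10^7.
D: 8258²·(1 − 707/8258)·502.9/707 = 4.4354897 × 10^7.
E: 19350²·(1 − 4458/19350)·102.1/4458 = 6.5996313 × 10^6.
B: 11942²·(1 − 1086/11942)·2000/1086 = 2.3875203 × 10^8.
Sum = 3.7283799 × 10^8.
SE = √(3.7283799 × 10^8) = 19309.

19309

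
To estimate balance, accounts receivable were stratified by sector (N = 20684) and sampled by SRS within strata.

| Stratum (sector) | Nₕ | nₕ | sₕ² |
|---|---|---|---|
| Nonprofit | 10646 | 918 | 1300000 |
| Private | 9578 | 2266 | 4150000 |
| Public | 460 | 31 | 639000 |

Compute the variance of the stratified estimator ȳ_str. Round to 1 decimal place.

Var(ȳ_str) = Σₕ Wₕ²(1 − fₕ)sₕ²/nₕ with Wₕ = Nₕ/N, N = 20684.
Nonprofit: Wₕ = 0.51469735; term = 0.51469735²·(1 − 0.08622957)·1300000/918 = 342.80065.
Private: Wₕ = 0.46306324; term = 0.46306324²·(1 − 0.23658384)·4150000/2266 = 299.79898.
Public: Wₕ = 0.02223941; term = 0.02223941²·(1 − 0.06739130)·639000/31 = 9.5079137.
Sum = 652.10754.

652.1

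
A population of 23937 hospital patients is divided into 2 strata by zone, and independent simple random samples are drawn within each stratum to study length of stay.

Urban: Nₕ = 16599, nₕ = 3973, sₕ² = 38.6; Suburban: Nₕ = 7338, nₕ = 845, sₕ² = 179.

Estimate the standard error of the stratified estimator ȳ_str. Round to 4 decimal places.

Var(ȳ_str) = Σₕ Wₕ²(1 − fₕ)sₕ²/nₕ with Wₕ = Nₕ/N, N = 23937.
Urban: Wₕ = 0.69344529; term = 0.69344529²·(1 − 0.23935177)·38.6/3973 = 0.0035536693.
Suburban: Wₕ = 0.30655471; term = 0.30655471²·(1 − 0.11515399)·179/845 = 0.017614892.
Sum = 0.021168561.
SE = √(0.021168561) = 0.1455.

0.1455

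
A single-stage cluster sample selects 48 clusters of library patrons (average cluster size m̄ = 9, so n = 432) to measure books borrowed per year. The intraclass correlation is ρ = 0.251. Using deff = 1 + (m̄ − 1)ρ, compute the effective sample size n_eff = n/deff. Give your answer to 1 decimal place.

143.6

deff = 1 + (9 − 1)·0.251 = 1 + 2.008 = 3.008.
n_eff = 432 / 3.008 = 143.6.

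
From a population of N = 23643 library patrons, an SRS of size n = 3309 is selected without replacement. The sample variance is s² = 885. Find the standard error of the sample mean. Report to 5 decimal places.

0.47960

Under SRS without replacement, Var(ȳ) = (1 − f)·s²/n with f = n/N = 3309/23643 = 0.13995686.
Var(ȳ) = (1 − 0.13995686)·885/3309 = 0.86004314·0.2674524 = 0.2300206.
SE(ȳ) = √(0.2300206) = 0.47960.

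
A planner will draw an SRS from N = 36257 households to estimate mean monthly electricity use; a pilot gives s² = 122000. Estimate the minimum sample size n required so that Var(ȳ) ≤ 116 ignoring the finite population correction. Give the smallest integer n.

1052

Without fpc, n₀ = s²/D = 122000/116 = 1051.7241.
Rounding up, n = 1052.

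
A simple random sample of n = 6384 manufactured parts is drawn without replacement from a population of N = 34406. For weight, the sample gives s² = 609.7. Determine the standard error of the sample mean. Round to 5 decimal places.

Under SRS without replacement, Var(ȳ) = (1 − f)·s²/n with f = n/N = 6384/34406 = 0.18554903.
Var(ȳ) = (1 − 0.18554903)·609.7/6384 = 0.81445097·0.095504386 = 0.07778364.
SE(ȳ) = √(0.07778364) = 0.27890.

0.27890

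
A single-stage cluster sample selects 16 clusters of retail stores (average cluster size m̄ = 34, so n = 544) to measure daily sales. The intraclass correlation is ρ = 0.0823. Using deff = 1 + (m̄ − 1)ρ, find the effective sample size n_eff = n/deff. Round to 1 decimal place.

146.4

deff = 1 + (34 − 1)·0.0823 = 1 + 2.7159 = 3.7159.
n_eff = 544 / 3.7159 = 146.4.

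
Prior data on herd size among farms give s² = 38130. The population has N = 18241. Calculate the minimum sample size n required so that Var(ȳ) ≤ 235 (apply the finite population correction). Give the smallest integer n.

Without fpc, n₀ = s²/D = 38130/235 = 162.2553.
With fpc, (1 − n/N)·s²/n ≤ D requires n ≥ n₀/(1 + n₀/N) = 162.2553/(1 + 162.2553/18241) = 160.8247.
Rounding up, n = 161.

161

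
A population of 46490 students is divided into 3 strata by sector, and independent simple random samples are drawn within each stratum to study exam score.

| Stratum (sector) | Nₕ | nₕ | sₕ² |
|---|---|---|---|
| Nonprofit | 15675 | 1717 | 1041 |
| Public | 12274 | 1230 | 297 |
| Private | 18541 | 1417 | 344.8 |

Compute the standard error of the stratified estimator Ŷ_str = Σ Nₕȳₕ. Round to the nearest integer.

15577

Var(Ŷ_str) = Σₕ Nₕ²(1 − fₕ)sₕ²/nₕ.
Nonprofit: 15675²·(1 − 1717/15675)·1041/1717 = 1.326512 × 10^8.
Public: 12274²·(1 − 1230/12274)·297/1230 = 3.2731345 × 10^7.
Private: 18541²·(1 − 1417/18541)·344.8/1417 = 7.7256634 × 10^7.
Sum = 2.4263918 × 10^8.
SE = √(2.4263918 × 10^8) = 15577.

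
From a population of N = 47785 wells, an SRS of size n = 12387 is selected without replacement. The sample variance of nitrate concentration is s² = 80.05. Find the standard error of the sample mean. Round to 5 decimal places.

Under SRS without replacement, Var(ȳ) = (1 − f)·s²/n with f = n/N = 12387/47785 = 0.25922361.
Var(ȳ) = (1 − 0.25922361)·80.05/12387 = 0.74077639·0.0064624203 = 0.0047872084.
SE(ȳ) = √(0.0047872084) = 0.06919.

0.06919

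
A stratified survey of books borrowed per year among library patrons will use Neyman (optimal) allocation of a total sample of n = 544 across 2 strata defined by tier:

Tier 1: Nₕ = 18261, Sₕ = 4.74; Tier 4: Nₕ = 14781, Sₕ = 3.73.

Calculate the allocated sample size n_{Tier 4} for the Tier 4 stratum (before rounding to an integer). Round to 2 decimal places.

211.68

Neyman allocation: nₕ = n·NₕSₕ / Σⱼ NⱼSⱼ.
Σ NⱼSⱼ = 18261·4.74 + 14781·3.73 = 141690.27.
n_{Tier 4} = 544·14781·3.73 / 141690.27 = 211.68.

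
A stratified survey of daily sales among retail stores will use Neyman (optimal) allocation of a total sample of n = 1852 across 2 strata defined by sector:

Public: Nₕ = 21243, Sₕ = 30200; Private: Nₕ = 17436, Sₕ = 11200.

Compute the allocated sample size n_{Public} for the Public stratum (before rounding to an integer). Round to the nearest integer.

Neyman allocation: nₕ = n·NₕSₕ / Σⱼ NⱼSⱼ.
Σ NⱼSⱼ = 21243·30200 + 17436·11200 = 8.368218 × 10^8.
n_{Public} = 1852·21243·30200 / (8.368218 × 10^8) = 1420.

1420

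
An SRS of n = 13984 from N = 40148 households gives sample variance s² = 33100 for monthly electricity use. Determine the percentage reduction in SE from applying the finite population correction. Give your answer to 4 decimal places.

19.2728

f = n/N = 13984/40148 = 0.34831125.
SE_no-fpc = √(s²/n) = 1.5385028; SE_fpc = √((1−f)s²/n) = 1.2419909.
Ratio = √(1−f) = 0.80727241. Reduction = 100·(1 − 0.80727241) = 19.2728%.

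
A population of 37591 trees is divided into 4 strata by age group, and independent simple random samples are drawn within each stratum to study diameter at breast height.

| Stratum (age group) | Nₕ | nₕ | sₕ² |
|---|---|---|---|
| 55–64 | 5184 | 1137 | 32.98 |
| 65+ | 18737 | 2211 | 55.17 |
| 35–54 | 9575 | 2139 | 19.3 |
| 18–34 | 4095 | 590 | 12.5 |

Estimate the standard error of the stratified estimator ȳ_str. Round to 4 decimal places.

0.0810

Var(ȳ_str) = Σₕ Wₕ²(1 − fₕ)sₕ²/nₕ with Wₕ = Nₕ/N, N = 37591.
55–64: Wₕ = 0.13790535; term = 0.13790535²·(1 − 0.21932870)·32.98/1137 = 4.3064621 × 10^-4.
65+: Wₕ = 0.49844378; term = 0.49844378²·(1 − 0.11800181)·55.17/2211 = 0.005467821.
35–54: Wₕ = 0.25471522; term = 0.25471522²·(1 − 0.22339426)·19.3/2139 = 4.5462879 × 10^-4.
18–34: Wₕ = 0.10893565; term = 0.10893565²·(1 − 0.14407814)·12.5/590 = 2.15195 × 10^-4.
Sum = 0.006568291.
SE = √(0.006568291) = 0.0810.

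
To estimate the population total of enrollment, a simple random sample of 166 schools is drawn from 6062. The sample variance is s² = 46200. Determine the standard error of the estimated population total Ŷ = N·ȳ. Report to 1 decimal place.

Var(Ŷ) = N²·Var(ȳ) = N²·(1 − n/N)·s²/n.
f = 166/6062 = 0.02738370; Var(ȳ) = 0.97261630·46200/166 = 270.69201.
Var(Ŷ) = 6062² · 270.69201 = 9.9473478 × 10^9.
SE(Ŷ) = √(9.9473478 × 10^9) = 99736.4.

99736.4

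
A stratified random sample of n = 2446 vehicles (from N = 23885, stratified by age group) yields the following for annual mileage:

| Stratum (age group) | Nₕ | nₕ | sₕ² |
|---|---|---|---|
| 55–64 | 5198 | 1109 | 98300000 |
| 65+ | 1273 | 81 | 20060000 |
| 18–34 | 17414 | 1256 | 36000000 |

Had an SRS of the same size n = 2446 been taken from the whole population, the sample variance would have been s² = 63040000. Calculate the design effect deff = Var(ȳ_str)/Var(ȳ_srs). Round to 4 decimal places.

Var(ȳ_str) = Σ Wₕ²(1−fₕ)sₕ²/nₕ with Wₕ = Nₕ/23885:
  55–64: (5198/23885)²·(1−1109/5198)·98300000/1109 = 3302.3634
  65+: (1273/23885)²·(1−81/1273)·20060000/81 = 658.71883
  18–34: (17414/23885)²·(1−1256/17414)·36000000/1256 = 14136.715
  → Var(ȳ_str) = 18097.797.
Var(ȳ_srs) = (1 − 2446/23885)·63040000/2446 = 23133.377.
deff = 18097.797 / 23133.377 = 0.7823.

0.7823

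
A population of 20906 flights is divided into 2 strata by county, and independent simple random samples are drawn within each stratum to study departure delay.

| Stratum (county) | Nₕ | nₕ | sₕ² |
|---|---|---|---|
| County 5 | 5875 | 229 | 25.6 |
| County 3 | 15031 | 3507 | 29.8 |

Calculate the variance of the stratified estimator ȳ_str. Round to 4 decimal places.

Var(ȳ_str) = Σₕ Wₕ²(1 − fₕ)sₕ²/nₕ with Wₕ = Nₕ/N, N = 20906.
County 5: Wₕ = 0.28101980; term = 0.28101980²·(1 − 0.03897872)·25.6/229 = 0.0084842086.
County 3: Wₕ = 0.71898020; term = 0.71898020²·(1 − 0.23331781)·29.8/3507 = 0.0033676716.
Sum = 0.01185188.

0.0119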